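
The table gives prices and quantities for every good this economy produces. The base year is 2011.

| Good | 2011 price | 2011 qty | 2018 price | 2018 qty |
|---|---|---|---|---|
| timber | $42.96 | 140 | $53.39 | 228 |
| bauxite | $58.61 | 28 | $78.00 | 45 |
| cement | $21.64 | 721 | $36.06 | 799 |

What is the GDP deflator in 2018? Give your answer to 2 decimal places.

149.70

Nominal GDP 2018 = 53.39·228 + 78.00·45 + 36.06·799 = 44494.86.
Real GDP 2018 (at 2011 prices) = 42.96·228 + 58.61·45 + 21.64·799 = 29722.69.
Deflator = Nominal/Real × 100 = 44494.86/29722.69 × 100 = 149.700.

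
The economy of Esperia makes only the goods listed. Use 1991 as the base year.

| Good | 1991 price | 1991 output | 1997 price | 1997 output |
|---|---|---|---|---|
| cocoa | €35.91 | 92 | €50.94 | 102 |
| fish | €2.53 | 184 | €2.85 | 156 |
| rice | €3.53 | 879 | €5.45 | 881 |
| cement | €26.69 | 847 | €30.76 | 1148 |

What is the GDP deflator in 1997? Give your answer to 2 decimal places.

121.02

Nominal GDP 1997 = 50.94·102 + 2.85·156 + 5.45·881 + 30.76·1148 = 45754.41.
Real GDP 1997 (at 1991 prices) = 35.91·102 + 2.53·156 + 3.53·881 + 26.69·1148 = 37807.55.
Deflator = Nominal/Real × 100 = 45754.41/37807.55 × 100 = 121.019.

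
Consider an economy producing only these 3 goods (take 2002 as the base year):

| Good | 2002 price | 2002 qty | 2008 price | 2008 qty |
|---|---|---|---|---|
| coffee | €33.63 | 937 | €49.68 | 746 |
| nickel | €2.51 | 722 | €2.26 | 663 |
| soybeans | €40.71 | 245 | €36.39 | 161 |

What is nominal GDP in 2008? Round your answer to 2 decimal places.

Nominal GDP 2008 = Σ (p_2008 × q_2008) = 49.68·746 + 2.26·663 + 36.39·161 = 44418.45.

€44418.45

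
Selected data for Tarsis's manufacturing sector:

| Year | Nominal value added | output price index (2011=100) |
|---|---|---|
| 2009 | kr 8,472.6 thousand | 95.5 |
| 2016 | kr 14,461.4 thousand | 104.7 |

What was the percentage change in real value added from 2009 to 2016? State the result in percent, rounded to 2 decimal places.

55.69%

Deflate each year: 2009 → 8472.6/0.955 = 8871.83; 2016 → 14461.4/1.047 = 13812.23.
So real value added changed by 13812.23/8871.83 − 1 = 0.5569, i.e. 55.69%.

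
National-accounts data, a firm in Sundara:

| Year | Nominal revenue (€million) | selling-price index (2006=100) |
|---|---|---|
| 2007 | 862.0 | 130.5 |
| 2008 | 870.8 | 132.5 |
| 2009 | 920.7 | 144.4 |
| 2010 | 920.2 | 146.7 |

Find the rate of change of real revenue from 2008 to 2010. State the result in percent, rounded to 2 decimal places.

-4.56%

Real revenue 2008 = 870.8/1.325 = 657.21.
Real revenue 2010 = 920.2/1.467 = 627.27.
Change = 627.27/657.21 − 1 = -0.0456.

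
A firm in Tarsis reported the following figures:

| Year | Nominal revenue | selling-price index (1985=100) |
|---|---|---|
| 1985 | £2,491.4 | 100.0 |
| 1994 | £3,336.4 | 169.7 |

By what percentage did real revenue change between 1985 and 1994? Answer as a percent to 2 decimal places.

-21.09%

Real revenue 1985 = 2491.4 / 1.000 = 2491.40.
Real revenue 1994 = 3336.4 / 1.697 = 1966.06.
Real growth = 1966.06 / 2491.40 − 1 = -0.2109.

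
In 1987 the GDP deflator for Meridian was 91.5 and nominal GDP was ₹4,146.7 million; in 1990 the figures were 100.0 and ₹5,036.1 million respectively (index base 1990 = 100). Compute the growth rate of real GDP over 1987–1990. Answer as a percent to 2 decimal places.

Real GDP 1987 = 4146.7 / 0.915 = 4531.91.
Real GDP 1990 = 5036.1 / 1.000 = 5036.10.
Real growth = 5036.10 / 4531.91 − 1 = 0.1113.

11.13%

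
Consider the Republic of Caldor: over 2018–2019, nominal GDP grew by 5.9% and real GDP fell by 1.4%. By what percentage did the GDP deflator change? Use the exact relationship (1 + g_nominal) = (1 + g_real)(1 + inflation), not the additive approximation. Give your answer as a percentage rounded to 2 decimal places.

7.40%

(1 + g_nom) = (1 + g_real)(1 + π), so π = 1.0590 / 0.9860 − 1 = 0.07404.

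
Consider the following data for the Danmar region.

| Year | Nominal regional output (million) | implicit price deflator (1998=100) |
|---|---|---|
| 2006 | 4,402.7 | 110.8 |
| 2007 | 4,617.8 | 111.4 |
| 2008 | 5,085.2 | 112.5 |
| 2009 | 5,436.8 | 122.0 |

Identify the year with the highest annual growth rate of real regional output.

2008

2007: real = 4617.8/1.114 = 4145.24; growth vs 2006 (3973.56) = 4.32%.
2008: real = 5085.2/1.125 = 4520.18; growth vs 2007 (4145.24) = 9.05%.
2009: real = 5436.8/1.220 = 4456.39; growth vs 2008 (4520.18) = -1.41%.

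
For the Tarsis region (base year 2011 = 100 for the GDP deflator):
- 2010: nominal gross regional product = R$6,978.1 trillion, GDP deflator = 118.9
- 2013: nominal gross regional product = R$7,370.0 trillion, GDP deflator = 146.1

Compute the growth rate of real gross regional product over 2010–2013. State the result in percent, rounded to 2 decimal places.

Deflate each year: 2010 → 6978.1/1.189 = 5868.88; 2013 → 7370.0/1.461 = 5044.49.
So real gross regional product changed by 5044.49/5868.88 − 1 = -0.1405, i.e. -14.05%.

-14.05%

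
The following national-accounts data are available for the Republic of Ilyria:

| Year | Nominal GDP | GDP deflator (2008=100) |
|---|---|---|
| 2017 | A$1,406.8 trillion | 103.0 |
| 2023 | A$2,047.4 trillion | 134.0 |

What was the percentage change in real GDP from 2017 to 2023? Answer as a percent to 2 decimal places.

Deflate each year: 2017 → 1406.8/1.030 = 1365.83; 2023 → 2047.4/1.340 = 1527.91.
So real GDP changed by 1527.91/1365.83 − 1 = 0.1187, i.e. 11.87%.

11.87%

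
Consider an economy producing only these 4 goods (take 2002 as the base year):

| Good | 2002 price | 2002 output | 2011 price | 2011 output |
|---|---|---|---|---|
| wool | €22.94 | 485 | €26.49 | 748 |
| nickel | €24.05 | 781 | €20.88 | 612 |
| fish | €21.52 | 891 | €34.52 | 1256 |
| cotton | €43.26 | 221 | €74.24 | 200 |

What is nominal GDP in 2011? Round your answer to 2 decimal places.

€90798.20

Nominal GDP 2011 = Σ (p_2011 × q_2011) = 26.49·748 + 20.88·612 + 34.52·1256 + 74.24·200 = 90798.20.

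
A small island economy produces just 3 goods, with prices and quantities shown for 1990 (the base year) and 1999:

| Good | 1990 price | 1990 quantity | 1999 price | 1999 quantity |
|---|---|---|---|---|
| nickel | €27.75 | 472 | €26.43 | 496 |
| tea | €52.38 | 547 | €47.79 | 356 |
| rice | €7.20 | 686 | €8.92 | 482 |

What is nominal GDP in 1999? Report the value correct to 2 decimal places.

Nominal GDP 1999 = Σ (p_1999 × q_1999) = 26.43·496 + 47.79·356 + 8.92·482 = 34421.96.

€34421.96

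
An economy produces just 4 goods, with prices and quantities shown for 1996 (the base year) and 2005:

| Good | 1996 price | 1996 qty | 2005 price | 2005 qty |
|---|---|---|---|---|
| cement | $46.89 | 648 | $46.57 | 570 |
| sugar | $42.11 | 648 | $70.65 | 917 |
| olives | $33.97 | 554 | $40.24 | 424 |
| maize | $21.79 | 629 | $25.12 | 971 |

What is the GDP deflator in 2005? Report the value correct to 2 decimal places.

131.60

Nominal GDP 2005 = 46.57·570 + 70.65·917 + 40.24·424 + 25.12·971 = 132784.23.
Real GDP 2005 (at 1996 prices) = 46.89·570 + 42.11·917 + 33.97·424 + 21.79·971 = 100903.54.
Deflator = Nominal/Real × 100 = 132784.23/100903.54 × 100 = 131.595.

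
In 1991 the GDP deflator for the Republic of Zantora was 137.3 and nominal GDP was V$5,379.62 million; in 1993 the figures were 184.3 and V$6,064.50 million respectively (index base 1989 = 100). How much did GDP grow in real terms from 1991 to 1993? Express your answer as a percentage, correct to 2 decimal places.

-16.02%

Deflate each year: 1991 → 5379.62/1.373 = 3918.15; 1993 → 6064.50/1.843 = 3290.56.
So real GDP changed by 3290.56/3918.15 − 1 = -0.1602, i.e. -16.02%.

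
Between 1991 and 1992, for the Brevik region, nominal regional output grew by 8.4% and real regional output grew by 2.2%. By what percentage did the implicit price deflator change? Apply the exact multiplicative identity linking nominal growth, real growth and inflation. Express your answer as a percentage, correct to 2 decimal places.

6.07%

(1 + g_nom) = (1 + g_real)(1 + π), so π = 1.0840 / 1.0220 − 1 = 0.06067.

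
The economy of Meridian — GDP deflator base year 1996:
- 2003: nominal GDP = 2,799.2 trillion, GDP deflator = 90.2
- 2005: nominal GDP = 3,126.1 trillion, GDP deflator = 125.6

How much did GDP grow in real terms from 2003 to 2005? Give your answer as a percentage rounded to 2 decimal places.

Deflate each year: 2003 → 2799.2/0.902 = 3103.33; 2005 → 3126.1/1.256 = 2488.93.
So real GDP changed by 2488.93/3103.33 − 1 = -0.1980, i.e. -19.80%.

-19.80%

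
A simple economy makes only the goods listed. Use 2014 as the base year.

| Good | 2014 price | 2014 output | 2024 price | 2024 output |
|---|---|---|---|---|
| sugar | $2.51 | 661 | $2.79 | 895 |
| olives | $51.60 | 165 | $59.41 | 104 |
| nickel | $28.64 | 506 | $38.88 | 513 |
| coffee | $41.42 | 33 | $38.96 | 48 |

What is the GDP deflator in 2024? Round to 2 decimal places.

Nominal GDP 2024 = 2.79·895 + 59.41·104 + 38.88·513 + 38.96·48 = 30491.21.
Real GDP 2024 (at 2014 prices) = 2.51·895 + 51.60·104 + 28.64·513 + 41.42·48 = 24293.33.
Deflator = Nominal/Real × 100 = 30491.21/24293.33 × 100 = 125.513.

125.51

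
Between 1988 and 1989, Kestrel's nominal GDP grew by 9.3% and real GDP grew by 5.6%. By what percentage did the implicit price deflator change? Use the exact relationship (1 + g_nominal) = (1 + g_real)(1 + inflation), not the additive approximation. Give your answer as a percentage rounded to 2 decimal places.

3.50%

(1 + g_nom) = (1 + g_real)(1 + π), so π = 1.0930 / 1.0560 − 1 = 0.03504.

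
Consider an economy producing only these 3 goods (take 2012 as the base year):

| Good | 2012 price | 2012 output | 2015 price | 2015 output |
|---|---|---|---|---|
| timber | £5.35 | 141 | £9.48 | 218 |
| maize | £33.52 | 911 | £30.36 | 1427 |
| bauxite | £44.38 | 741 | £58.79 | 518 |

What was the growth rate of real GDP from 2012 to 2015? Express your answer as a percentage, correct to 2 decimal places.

Real GDP 2012 = Nominal GDP 2012 = 5.35·141 + 33.52·911 + 44.38·741 = 64176.65.
Real GDP 2015 (at 2012 prices) = 5.35·218 + 33.52·1427 + 44.38·518 = 71988.18.
Real growth = 71988.18/64176.65 − 1 = 0.1217.

12.17%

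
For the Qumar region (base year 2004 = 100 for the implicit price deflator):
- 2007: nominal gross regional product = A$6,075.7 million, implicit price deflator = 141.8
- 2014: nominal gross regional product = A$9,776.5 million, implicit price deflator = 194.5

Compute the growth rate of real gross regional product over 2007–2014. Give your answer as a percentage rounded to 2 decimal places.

17.31%

Real gross regional product 2007 = 6075.7 / 1.418 = 4284.70.
Real gross regional product 2014 = 9776.5 / 1.945 = 5026.48.
Real growth = 5026.48 / 4284.70 − 1 = 0.1731.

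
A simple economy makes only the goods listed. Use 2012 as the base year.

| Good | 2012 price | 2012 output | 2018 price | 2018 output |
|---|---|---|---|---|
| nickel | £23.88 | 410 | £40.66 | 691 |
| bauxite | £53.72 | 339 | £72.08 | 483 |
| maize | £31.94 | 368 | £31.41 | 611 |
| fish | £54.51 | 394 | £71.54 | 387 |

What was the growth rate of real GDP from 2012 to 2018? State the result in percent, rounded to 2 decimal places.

Real GDP 2012 = Nominal GDP 2012 = 23.88·410 + 53.72·339 + 31.94·368 + 54.51·394 = 61232.74.
Real GDP 2018 (at 2012 prices) = 23.88·691 + 53.72·483 + 31.94·611 + 54.51·387 = 83058.55.
Real growth = 83058.55/61232.74 − 1 = 0.3564.

35.64%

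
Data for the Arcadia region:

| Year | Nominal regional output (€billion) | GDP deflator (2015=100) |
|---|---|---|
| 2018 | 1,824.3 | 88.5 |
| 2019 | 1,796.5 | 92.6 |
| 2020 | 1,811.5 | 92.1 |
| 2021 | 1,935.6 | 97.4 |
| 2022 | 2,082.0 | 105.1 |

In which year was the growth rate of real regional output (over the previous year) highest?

2020

2019: real = 1796.5/0.926 = 1940.06; growth vs 2018 (2061.36) = -5.88%.
2020: real = 1811.5/0.921 = 1966.88; growth vs 2019 (1940.06) = 1.38%.
2021: real = 1935.6/0.974 = 1987.27; growth vs 2020 (1966.88) = 1.04%.
2022: real = 2082.0/1.051 = 1980.97; growth vs 2021 (1987.27) = -0.32%.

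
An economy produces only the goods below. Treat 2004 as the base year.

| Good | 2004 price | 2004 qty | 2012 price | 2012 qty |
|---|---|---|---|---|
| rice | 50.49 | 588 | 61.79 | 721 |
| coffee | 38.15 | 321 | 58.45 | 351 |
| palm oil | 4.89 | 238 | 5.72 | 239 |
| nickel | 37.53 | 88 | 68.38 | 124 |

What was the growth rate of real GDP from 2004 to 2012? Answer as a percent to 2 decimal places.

Real GDP 2004 = Nominal GDP 2004 = 50.49·588 + 38.15·321 + 4.89·238 + 37.53·88 = 46400.73.
Real GDP 2012 (at 2004 prices) = 50.49·721 + 38.15·351 + 4.89·239 + 37.53·124 = 55616.37.
Real growth = 55616.37/46400.73 − 1 = 0.1986.

19.86%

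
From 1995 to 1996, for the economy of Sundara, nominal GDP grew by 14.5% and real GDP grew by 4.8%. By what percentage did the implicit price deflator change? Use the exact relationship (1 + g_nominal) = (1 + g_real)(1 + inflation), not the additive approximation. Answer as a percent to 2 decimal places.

9.26%

(1 + g_nom) = (1 + g_real)(1 + π), so π = 1.1450 / 1.0480 − 1 = 0.09256.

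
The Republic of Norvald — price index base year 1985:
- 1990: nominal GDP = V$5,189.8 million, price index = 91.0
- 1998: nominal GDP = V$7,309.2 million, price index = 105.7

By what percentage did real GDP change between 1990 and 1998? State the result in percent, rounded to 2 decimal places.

Real GDP 1990 = 5189.8 / 0.910 = 5703.08.
Real GDP 1998 = 7309.2 / 1.057 = 6915.04.
Real growth = 6915.04 / 5703.08 − 1 = 0.2125.

21.25%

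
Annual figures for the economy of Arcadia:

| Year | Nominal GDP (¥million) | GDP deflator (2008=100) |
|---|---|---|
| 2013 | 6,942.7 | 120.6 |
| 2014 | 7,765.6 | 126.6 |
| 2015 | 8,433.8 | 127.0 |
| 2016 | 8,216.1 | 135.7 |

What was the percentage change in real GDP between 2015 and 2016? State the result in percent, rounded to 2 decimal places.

-8.83%

Real GDP 2015 = 8433.8/1.270 = 6640.79.
Real GDP 2016 = 8216.1/1.357 = 6054.61.
Change = 6054.61/6640.79 − 1 = -0.0883.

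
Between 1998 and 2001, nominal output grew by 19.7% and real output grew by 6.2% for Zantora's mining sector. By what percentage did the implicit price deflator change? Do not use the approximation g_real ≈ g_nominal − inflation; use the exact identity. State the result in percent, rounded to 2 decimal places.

12.71%

(1 + g_nom) = (1 + g_real)(1 + π), so π = 1.1970 / 1.0620 − 1 = 0.12712.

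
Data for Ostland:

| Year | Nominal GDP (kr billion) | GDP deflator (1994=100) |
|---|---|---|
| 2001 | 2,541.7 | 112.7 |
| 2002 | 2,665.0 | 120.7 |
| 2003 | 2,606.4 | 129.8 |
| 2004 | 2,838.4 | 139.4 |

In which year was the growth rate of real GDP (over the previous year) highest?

2004

2002: real = 2665.0/1.207 = 2207.95; growth vs 2001 (2255.28) = -2.10%.
2003: real = 2606.4/1.298 = 2008.01; growth vs 2002 (2207.95) = -9.06%.
2004: real = 2838.4/1.394 = 2036.15; growth vs 2003 (2008.01) = 1.40%.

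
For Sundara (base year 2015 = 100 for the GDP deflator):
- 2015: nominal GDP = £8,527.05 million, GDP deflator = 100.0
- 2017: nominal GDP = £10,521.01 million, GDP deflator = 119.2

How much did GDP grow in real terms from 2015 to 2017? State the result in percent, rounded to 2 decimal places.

3.51%

Real GDP 2015 = 8527.05 / 1.000 = 8527.05.
Real GDP 2017 = 10521.01 / 1.192 = 8826.35.
Real growth = 8826.35 / 8527.05 − 1 = 0.0351.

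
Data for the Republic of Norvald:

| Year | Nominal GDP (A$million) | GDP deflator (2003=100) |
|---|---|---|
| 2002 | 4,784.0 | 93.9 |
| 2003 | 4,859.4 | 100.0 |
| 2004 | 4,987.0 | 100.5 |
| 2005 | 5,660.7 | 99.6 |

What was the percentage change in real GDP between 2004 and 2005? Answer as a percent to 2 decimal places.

14.53%

Real GDP 2004 = 4987.0/1.005 = 4962.19.
Real GDP 2005 = 5660.7/0.996 = 5683.43.
Change = 5683.43/4962.19 − 1 = 0.1453.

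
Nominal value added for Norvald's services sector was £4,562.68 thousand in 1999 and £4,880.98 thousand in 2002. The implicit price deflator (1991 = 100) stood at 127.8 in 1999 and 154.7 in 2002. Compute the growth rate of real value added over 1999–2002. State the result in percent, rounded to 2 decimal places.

Real value added 1999 = 4562.68 / 1.278 = 3570.17.
Real value added 2002 = 4880.98 / 1.547 = 3155.13.
Real growth = 3155.13 / 3570.17 − 1 = -0.1163.

-11.63%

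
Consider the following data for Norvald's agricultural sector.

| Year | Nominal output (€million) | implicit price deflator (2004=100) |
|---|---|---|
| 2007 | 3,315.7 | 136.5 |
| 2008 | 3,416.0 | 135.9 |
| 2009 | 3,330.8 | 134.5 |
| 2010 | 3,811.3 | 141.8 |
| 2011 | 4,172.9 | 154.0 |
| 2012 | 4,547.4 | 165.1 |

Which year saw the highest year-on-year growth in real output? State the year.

2010

2008: real = 3416.0/1.359 = 2513.61; growth vs 2007 (2429.08) = 3.48%.
2009: real = 3330.8/1.345 = 2476.43; growth vs 2008 (2513.61) = -1.48%.
2010: real = 3811.3/1.418 = 2687.80; growth vs 2009 (2476.43) = 8.54%.
2011: real = 4172.9/1.540 = 2709.68; growth vs 2010 (2687.80) = 0.81%.
2012: real = 4547.4/1.651 = 2754.33; growth vs 2011 (2709.68) = 1.65%.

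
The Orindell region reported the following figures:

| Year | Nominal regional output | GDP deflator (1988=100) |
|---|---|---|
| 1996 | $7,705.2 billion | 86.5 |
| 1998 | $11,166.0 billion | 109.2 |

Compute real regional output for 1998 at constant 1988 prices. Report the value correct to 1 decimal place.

$10,225.3 billion

Real regional output = Nominal / (GDP deflator/100) = 11166.0 / 1.092 = 10225.27.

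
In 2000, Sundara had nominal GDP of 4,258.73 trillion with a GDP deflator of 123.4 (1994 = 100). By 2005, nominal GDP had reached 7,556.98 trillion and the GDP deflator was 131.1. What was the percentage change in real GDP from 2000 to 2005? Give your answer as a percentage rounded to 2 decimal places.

Deflate each year: 2000 → 4258.73/1.234 = 3451.16; 2005 → 7556.98/1.311 = 5764.29.
So real GDP changed by 5764.29/3451.16 − 1 = 0.6702, i.e. 67.02%.

67.02%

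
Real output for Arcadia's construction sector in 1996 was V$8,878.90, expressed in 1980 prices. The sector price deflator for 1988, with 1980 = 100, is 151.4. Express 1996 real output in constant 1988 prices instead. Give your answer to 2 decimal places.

V$13,442.65

Real output in 1988 prices = Real output in 1980 prices × (P_1988/P_1980) = 8878.90 × 1.514 = 13442.65.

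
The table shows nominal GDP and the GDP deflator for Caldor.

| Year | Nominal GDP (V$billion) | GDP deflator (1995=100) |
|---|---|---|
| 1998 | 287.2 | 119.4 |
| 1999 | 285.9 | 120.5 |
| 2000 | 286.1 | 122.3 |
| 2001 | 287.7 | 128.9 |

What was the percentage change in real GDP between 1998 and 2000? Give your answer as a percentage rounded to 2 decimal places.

-2.75%

Real GDP 1998 = 287.2/1.194 = 240.54.
Real GDP 2000 = 286.1/1.223 = 233.93.
Change = 233.93/240.54 − 1 = -0.0275.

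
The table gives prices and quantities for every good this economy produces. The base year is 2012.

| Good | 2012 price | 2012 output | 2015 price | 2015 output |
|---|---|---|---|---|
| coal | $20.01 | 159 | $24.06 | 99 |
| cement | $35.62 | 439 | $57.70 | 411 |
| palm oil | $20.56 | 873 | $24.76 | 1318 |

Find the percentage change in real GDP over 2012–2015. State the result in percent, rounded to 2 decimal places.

18.91%

Real GDP 2012 = Nominal GDP 2012 = 20.01·159 + 35.62·439 + 20.56·873 = 36767.65.
Real GDP 2015 (at 2012 prices) = 20.01·99 + 35.62·411 + 20.56·1318 = 43718.89.
Real growth = 43718.89/36767.65 − 1 = 0.1891.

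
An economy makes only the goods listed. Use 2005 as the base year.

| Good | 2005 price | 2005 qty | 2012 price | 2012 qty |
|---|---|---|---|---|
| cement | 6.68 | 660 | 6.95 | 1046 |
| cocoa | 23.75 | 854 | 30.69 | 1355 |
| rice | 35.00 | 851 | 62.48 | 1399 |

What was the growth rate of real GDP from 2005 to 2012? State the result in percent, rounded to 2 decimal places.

61.78%

Real GDP 2005 = Nominal GDP 2005 = 6.68·660 + 23.75·854 + 35.00·851 = 54476.30.
Real GDP 2012 (at 2005 prices) = 6.68·1046 + 23.75·1355 + 35.00·1399 = 88133.53.
Real growth = 88133.53/54476.30 − 1 = 0.6178.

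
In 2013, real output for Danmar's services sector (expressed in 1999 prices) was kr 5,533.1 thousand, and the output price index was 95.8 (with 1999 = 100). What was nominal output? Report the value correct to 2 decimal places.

kr 5,300.71 thousand

Nominal output = Real × (output price index/100) = 5533.1 × 0.958 = 5300.71.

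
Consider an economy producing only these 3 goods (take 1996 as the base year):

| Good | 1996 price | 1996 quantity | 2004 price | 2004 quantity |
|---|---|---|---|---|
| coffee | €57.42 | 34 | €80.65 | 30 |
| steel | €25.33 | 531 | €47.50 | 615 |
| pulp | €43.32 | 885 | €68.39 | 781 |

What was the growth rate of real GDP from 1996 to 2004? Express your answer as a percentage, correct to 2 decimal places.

-4.85%

Real GDP 1996 = Nominal GDP 1996 = 57.42·34 + 25.33·531 + 43.32·885 = 53740.71.
Real GDP 2004 (at 1996 prices) = 57.42·30 + 25.33·615 + 43.32·781 = 51133.47.
Real growth = 51133.47/53740.71 − 1 = -0.0485.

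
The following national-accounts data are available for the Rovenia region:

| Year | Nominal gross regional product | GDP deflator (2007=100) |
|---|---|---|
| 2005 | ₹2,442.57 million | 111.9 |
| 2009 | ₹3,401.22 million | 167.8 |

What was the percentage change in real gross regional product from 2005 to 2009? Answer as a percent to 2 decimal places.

-7.14%

Deflate each year: 2005 → 2442.57/1.119 = 2182.82; 2009 → 3401.22/1.678 = 2026.95.
So real gross regional product changed by 2026.95/2182.82 − 1 = -0.0714, i.e. -7.14%.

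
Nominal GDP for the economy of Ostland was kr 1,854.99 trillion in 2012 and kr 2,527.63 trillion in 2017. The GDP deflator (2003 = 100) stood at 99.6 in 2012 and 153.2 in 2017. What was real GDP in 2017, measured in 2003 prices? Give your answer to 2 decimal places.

kr 1,649.89 trillion

Real GDP = Nominal / (GDP deflator/100) = 2527.63 / 1.532 = 1649.89.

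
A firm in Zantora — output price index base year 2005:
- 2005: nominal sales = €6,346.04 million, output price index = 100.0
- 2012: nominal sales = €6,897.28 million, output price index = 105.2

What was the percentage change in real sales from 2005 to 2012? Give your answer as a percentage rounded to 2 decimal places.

Real sales 2005 = 6346.04 / 1.000 = 6346.04.
Real sales 2012 = 6897.28 / 1.052 = 6556.35.
Real growth = 6556.35 / 6346.04 − 1 = 0.0331.

3.31%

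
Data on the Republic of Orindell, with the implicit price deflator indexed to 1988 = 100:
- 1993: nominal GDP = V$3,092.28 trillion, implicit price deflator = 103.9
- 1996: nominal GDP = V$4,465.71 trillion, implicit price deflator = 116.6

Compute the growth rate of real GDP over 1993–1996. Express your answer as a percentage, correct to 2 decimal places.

28.69%

Real GDP 1993 = 3092.28 / 1.039 = 2976.21.
Real GDP 1996 = 4465.71 / 1.166 = 3829.94.
Real growth = 3829.94 / 2976.21 − 1 = 0.2869.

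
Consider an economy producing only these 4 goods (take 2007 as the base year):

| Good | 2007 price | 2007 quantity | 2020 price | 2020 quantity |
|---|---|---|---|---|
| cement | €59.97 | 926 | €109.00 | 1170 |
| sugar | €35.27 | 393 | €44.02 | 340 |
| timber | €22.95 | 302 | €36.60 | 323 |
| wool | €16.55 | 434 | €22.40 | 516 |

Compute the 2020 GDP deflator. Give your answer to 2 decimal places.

169.07

Nominal GDP 2020 = 109.00·1170 + 44.02·340 + 36.60·323 + 22.40·516 = 165877.00.
Real GDP 2020 (at 2007 prices) = 59.97·1170 + 35.27·340 + 22.95·323 + 16.55·516 = 98109.35.
Deflator = Nominal/Real × 100 = 165877.00/98109.35 × 100 = 169.074.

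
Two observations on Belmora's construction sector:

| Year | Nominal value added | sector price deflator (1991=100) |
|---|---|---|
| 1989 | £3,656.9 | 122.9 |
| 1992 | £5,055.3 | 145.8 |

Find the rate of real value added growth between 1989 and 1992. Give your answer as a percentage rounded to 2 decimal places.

Deflate each year: 1989 → 3656.9/1.229 = 2975.51; 1992 → 5055.3/1.458 = 3467.28.
So real value added changed by 3467.28/2975.51 − 1 = 0.1653, i.e. 16.53%.

16.53%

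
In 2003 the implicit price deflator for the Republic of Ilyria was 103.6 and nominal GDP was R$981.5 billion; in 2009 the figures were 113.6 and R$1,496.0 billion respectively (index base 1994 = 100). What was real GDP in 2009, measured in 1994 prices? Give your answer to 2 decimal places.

R$1,316.90 billion

Real GDP = Nominal / (implicit price deflator/100) = 1496.0 / 1.136 = 1316.90.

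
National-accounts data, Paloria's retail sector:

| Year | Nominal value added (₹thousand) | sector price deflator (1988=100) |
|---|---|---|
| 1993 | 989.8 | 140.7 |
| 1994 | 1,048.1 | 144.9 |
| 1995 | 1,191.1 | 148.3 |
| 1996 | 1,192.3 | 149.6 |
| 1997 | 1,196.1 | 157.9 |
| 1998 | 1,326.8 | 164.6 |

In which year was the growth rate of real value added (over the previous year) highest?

1994: real = 1048.1/1.449 = 723.33; growth vs 1993 (703.48) = 2.82%.
1995: real = 1191.1/1.483 = 803.17; growth vs 1994 (723.33) = 11.04%.
1996: real = 1192.3/1.496 = 796.99; growth vs 1995 (803.17) = -0.77%.
1997: real = 1196.1/1.579 = 757.50; growth vs 1996 (796.99) = -4.95%.
1998: real = 1326.8/1.646 = 806.08; growth vs 1997 (757.50) = 6.41%.

1995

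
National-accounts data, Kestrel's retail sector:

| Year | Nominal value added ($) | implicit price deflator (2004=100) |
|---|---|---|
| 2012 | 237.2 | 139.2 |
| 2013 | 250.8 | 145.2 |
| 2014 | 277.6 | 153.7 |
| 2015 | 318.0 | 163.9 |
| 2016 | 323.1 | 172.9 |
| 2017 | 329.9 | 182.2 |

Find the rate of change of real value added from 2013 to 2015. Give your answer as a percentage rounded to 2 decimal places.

Real value added 2013 = 250.8/1.452 = 172.73.
Real value added 2015 = 318.0/1.639 = 194.02.
Change = 194.02/172.73 − 1 = 0.1233.

12.33%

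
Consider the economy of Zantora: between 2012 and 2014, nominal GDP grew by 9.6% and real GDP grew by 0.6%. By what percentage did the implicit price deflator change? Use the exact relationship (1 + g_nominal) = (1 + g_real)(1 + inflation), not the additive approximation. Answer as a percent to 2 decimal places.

8.95%

(1 + g_nom) = (1 + g_real)(1 + π), so π = 1.0960 / 1.0060 − 1 = 0.08946.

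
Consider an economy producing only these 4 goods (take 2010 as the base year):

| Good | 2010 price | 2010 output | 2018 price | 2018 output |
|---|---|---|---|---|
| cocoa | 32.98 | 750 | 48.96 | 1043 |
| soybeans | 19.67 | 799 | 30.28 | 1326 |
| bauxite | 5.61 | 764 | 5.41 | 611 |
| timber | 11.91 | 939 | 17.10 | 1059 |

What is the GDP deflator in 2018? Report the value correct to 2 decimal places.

Nominal GDP 2018 = 48.96·1043 + 30.28·1326 + 5.41·611 + 17.10·1059 = 112630.97.
Real GDP 2018 (at 2010 prices) = 32.98·1043 + 19.67·1326 + 5.61·611 + 11.91·1059 = 76520.96.
Deflator = Nominal/Real × 100 = 112630.97/76520.96 × 100 = 147.190.

147.19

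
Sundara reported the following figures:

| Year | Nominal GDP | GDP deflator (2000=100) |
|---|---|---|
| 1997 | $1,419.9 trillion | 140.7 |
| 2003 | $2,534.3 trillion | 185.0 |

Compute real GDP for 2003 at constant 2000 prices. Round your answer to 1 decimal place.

$1,369.9 trillion

Real GDP = Nominal / (GDP deflator/100) = 2534.3 / 1.850 = 1369.89.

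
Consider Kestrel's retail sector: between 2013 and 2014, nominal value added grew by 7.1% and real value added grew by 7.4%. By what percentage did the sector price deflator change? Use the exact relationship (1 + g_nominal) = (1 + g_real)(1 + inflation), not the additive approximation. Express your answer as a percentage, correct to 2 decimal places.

(1 + g_nom) = (1 + g_real)(1 + π), so π = 1.0710 / 1.0740 − 1 = -0.00279.

-0.28%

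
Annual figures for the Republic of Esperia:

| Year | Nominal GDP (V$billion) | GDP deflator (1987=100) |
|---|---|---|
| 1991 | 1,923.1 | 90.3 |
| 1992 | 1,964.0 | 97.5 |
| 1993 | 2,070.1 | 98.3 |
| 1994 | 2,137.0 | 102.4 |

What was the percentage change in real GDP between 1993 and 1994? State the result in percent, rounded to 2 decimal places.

Real GDP 1993 = 2070.1/0.983 = 2105.90.
Real GDP 1994 = 2137.0/1.024 = 2086.91.
Change = 2086.91/2105.90 − 1 = -0.0090.

-0.90%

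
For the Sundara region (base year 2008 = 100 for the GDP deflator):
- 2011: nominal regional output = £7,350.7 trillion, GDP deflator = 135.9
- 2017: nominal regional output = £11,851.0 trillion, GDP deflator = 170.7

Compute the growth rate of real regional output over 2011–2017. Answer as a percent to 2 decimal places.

28.35%

Deflate each year: 2011 → 7350.7/1.359 = 5408.90; 2017 → 11851.0/1.707 = 6942.59.
So real regional output changed by 6942.59/5408.90 − 1 = 0.2835, i.e. 28.35%.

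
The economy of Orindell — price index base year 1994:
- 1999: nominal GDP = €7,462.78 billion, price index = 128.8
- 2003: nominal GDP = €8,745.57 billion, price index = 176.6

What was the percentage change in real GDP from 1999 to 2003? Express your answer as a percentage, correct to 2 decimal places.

-14.53%

Real GDP 1999 = 7462.78 / 1.288 = 5794.08.
Real GDP 2003 = 8745.57 / 1.766 = 4952.19.
Real growth = 4952.19 / 5794.08 − 1 = -0.1453.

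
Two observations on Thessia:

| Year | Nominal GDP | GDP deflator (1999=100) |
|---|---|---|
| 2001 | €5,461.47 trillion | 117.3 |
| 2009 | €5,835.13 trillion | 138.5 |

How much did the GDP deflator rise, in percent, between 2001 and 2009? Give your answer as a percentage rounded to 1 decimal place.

18.1%

Price-level change = 138.5 / 117.3 − 1 = 0.1807.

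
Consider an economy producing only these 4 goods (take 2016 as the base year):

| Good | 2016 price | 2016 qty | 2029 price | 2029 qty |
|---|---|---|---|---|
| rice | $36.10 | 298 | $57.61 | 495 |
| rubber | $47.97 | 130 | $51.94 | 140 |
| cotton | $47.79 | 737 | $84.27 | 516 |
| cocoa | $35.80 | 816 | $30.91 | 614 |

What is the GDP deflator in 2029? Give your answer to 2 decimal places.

137.94

Nominal GDP 2029 = 57.61·495 + 51.94·140 + 84.27·516 + 30.91·614 = 98250.61.
Real GDP 2029 (at 2016 prices) = 36.10·495 + 47.97·140 + 47.79·516 + 35.80·614 = 71226.14.
Deflator = Nominal/Real × 100 = 98250.61/71226.14 × 100 = 137.942.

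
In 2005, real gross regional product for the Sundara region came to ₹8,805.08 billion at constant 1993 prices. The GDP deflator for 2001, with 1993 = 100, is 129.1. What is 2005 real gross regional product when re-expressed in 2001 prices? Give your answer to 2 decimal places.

Real gross regional product in 2001 prices = Real gross regional product in 1993 prices × (P_2001/P_1993) = 8805.08 × 1.291 = 11367.36.

₹11,367.36 billion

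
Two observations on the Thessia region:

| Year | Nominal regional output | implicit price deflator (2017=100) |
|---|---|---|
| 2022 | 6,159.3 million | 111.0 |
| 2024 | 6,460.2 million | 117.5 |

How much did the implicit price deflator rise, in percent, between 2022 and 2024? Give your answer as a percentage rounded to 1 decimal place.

5.9%

Price-level change = 117.5 / 111.0 − 1 = 0.0586.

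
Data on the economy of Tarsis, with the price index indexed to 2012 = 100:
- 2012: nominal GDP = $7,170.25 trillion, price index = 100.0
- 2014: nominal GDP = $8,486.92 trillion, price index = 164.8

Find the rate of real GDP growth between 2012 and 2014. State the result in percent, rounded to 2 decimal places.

Real GDP 2012 = 7170.25 / 1.000 = 7170.25.
Real GDP 2014 = 8486.92 / 1.648 = 5149.83.
Real growth = 5149.83 / 7170.25 − 1 = -0.2818.

-28.18%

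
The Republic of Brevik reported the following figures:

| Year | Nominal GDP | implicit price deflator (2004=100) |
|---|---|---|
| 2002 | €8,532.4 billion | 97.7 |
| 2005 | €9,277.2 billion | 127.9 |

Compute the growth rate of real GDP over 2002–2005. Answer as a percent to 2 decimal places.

-16.94%

Deflate each year: 2002 → 8532.4/0.977 = 8733.27; 2005 → 9277.2/1.279 = 7253.48.
So real GDP changed by 7253.48/8733.27 − 1 = -0.1694, i.e. -16.94%.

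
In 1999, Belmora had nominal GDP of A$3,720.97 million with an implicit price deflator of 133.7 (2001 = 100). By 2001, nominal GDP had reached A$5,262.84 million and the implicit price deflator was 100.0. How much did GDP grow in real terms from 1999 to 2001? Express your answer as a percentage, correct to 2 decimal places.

Deflate each year: 1999 → 3720.97/1.337 = 2783.07; 2001 → 5262.84/1.000 = 5262.84.
So real GDP changed by 5262.84/2783.07 − 1 = 0.8910, i.e. 89.10%.

89.10%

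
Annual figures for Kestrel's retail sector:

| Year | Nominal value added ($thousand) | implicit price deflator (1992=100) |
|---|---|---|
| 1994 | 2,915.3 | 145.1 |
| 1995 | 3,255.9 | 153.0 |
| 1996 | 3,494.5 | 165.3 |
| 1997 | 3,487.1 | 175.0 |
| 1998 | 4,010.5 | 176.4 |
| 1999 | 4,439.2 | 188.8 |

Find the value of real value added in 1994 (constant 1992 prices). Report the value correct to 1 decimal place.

Real value added 1994 = 2915.3 / 1.451 = 2009.17.

$2,009.2 thousand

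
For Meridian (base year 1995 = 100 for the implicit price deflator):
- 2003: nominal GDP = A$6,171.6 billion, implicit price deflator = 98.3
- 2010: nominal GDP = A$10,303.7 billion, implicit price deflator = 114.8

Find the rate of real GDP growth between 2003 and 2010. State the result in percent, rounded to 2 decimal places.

Deflate each year: 2003 → 6171.6/0.983 = 6278.33; 2010 → 10303.7/1.148 = 8975.35.
So real GDP changed by 8975.35/6278.33 − 1 = 0.4296, i.e. 42.96%.

42.96%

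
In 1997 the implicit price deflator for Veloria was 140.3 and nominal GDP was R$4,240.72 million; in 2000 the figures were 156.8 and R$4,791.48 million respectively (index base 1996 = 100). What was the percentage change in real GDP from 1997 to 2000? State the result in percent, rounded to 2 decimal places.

1.10%

Real GDP 1997 = 4240.72 / 1.403 = 3022.61.
Real GDP 2000 = 4791.48 / 1.568 = 3055.79.
Real growth = 3055.79 / 3022.61 − 1 = 0.0110.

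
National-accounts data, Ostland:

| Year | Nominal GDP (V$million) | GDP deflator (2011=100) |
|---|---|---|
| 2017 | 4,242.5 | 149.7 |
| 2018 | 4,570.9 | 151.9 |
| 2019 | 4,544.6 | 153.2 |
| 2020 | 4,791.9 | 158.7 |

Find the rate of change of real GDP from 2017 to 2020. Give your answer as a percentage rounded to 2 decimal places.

Real GDP 2017 = 4242.5/1.497 = 2834.00.
Real GDP 2020 = 4791.9/1.587 = 3019.47.
Change = 3019.47/2834.00 − 1 = 0.0654.

6.54%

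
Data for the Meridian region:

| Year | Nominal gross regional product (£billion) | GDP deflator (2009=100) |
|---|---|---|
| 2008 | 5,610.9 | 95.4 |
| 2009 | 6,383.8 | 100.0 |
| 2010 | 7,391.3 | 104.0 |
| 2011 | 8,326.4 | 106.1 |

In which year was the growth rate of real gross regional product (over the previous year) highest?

2010

2009: real = 6383.8/1.000 = 6383.80; growth vs 2008 (5881.45) = 8.54%.
2010: real = 7391.3/1.040 = 7107.02; growth vs 2009 (6383.80) = 11.33%.
2011: real = 8326.4/1.061 = 7847.69; growth vs 2010 (7107.02) = 10.42%.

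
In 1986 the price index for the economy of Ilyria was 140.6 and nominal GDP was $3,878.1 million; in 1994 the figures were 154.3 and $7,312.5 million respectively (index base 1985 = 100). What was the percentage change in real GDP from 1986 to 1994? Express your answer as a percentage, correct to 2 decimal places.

71.82%

Deflate each year: 1986 → 3878.1/1.406 = 2758.25; 1994 → 7312.5/1.543 = 4739.14.
So real GDP changed by 4739.14/2758.25 − 1 = 0.7182, i.e. 71.82%.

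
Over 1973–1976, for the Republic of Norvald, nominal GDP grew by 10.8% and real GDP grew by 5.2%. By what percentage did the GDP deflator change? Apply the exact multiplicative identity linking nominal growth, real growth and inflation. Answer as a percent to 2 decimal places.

5.32%

(1 + g_nom) = (1 + g_real)(1 + π), so π = 1.1080 / 1.0520 − 1 = 0.05323.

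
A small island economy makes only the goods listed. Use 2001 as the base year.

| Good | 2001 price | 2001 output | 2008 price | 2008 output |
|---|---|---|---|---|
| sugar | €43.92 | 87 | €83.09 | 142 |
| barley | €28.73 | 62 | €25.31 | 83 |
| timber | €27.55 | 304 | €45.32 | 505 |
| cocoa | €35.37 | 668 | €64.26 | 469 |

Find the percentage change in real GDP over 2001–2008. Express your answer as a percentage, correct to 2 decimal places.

Real GDP 2001 = Nominal GDP 2001 = 43.92·87 + 28.73·62 + 27.55·304 + 35.37·668 = 37604.66.
Real GDP 2008 (at 2001 prices) = 43.92·142 + 28.73·83 + 27.55·505 + 35.37·469 = 39122.51.
Real growth = 39122.51/37604.66 − 1 = 0.0404.

4.04%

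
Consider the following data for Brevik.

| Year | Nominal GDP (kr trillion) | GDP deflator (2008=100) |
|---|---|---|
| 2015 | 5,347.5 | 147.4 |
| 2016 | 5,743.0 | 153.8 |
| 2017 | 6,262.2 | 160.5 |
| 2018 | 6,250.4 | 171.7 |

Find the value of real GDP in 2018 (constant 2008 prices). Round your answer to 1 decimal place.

Real GDP 2018 = 6250.4 / 1.717 = 3640.30.

kr 3,640.3 trillion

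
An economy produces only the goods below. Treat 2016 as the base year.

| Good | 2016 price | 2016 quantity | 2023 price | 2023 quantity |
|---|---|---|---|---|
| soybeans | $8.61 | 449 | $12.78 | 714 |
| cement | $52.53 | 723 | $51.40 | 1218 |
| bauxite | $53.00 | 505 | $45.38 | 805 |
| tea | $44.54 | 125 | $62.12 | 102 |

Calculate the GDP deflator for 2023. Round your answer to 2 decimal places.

97.66

Nominal GDP 2023 = 12.78·714 + 51.40·1218 + 45.38·805 + 62.12·102 = 114597.26.
Real GDP 2023 (at 2016 prices) = 8.61·714 + 52.53·1218 + 53.00·805 + 44.54·102 = 117337.16.
Deflator = Nominal/Real × 100 = 114597.26/117337.16 × 100 = 97.665.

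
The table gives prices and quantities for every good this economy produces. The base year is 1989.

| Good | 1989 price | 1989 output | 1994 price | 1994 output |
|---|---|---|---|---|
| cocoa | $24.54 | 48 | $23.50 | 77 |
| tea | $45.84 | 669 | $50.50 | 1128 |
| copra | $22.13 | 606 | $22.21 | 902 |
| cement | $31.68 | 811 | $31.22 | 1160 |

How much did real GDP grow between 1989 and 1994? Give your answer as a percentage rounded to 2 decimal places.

55.48%

Real GDP 1989 = Nominal GDP 1989 = 24.54·48 + 45.84·669 + 22.13·606 + 31.68·811 = 70948.14.
Real GDP 1994 (at 1989 prices) = 24.54·77 + 45.84·1128 + 22.13·902 + 31.68·1160 = 110307.16.
Real growth = 110307.16/70948.14 − 1 = 0.5548.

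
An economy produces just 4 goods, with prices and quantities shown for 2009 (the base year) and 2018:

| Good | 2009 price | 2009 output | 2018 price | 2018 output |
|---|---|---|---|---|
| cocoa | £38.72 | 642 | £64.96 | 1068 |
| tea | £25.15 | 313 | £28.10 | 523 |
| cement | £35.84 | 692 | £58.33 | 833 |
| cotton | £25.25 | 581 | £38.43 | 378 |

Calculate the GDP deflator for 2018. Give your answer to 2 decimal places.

156.74

Nominal GDP 2018 = 64.96·1068 + 28.10·523 + 58.33·833 + 38.43·378 = 147189.01.
Real GDP 2018 (at 2009 prices) = 38.72·1068 + 25.15·523 + 35.84·833 + 25.25·378 = 93905.63.
Deflator = Nominal/Real × 100 = 147189.01/93905.63 × 100 = 156.741.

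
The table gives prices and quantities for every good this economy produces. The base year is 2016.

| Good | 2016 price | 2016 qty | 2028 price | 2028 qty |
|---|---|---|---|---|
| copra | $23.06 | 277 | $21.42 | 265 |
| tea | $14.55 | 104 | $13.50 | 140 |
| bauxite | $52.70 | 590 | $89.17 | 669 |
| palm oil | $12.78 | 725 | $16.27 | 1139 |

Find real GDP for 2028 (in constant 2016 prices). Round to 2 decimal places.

$57960.62

Real GDP 2028 = Σ (p_2016 × q_2028) = 23.06·265 + 14.55·140 + 52.70·669 + 12.78·1139 = 57960.62.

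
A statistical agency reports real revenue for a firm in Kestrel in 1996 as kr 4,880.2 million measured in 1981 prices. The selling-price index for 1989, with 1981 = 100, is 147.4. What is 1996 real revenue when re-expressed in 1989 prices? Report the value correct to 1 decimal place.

kr 7,193.4 million

Real revenue in 1989 prices = Real revenue in 1981 prices × (P_1989/P_1981) = 4880.2 × 1.474 = 7193.41.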